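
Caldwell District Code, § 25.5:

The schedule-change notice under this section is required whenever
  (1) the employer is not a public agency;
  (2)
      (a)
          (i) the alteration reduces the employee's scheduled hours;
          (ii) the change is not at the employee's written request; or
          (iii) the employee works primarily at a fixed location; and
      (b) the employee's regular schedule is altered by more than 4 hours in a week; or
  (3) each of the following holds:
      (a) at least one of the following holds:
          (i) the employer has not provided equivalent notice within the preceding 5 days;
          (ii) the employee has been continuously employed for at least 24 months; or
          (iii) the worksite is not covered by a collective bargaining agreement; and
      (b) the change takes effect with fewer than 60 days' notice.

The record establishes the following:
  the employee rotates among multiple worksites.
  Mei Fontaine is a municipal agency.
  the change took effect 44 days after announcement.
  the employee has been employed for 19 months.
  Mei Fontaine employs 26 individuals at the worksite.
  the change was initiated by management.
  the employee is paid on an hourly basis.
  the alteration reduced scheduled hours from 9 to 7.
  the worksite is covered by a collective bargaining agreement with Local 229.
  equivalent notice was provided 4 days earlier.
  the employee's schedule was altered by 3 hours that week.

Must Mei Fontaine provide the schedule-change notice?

(1) not (public agency) — fails.
(i) hours reduced — met.
(ii) not employee-requested — holds.
(iii) fixed location — fails.
So (a) is satisfied (T OR T OR F).
(b) schedule shift > 4h — not met.
(2) = T AND F = false.
(i) no recent notice — not satisfied.
(ii) tenure ≥ 24 mo. — not satisfied.
(iii) no CBA — fails.
(a) = F OR F OR F = false.
(b) < 60 days' notice — met.
(3) = F AND T = false.
So Overall is not satisfied (F OR F OR F).

No — not required.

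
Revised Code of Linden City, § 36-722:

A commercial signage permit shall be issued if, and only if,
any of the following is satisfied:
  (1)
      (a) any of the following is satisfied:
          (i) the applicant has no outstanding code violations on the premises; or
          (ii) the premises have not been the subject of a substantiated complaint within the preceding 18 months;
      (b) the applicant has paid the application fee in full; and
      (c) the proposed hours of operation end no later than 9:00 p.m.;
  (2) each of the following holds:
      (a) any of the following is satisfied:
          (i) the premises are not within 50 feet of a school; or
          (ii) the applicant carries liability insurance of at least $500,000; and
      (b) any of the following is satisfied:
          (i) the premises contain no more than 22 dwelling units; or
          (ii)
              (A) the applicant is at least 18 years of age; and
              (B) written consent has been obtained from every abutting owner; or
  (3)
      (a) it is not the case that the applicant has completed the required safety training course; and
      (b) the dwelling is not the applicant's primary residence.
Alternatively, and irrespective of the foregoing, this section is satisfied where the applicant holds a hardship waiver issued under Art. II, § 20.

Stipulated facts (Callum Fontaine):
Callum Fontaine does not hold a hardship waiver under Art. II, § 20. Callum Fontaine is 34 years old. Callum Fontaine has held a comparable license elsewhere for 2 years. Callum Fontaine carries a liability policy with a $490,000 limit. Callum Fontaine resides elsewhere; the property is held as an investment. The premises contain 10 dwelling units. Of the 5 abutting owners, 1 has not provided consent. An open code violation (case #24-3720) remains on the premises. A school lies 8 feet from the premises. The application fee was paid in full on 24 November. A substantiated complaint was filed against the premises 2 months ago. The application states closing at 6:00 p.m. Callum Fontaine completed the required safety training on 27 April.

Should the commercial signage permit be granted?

(i) no code violations — not met.
(ii) no complaint in 18 mo. — fails.
(a) = F OR F = false.
(b) fee paid — satisfied.
(c) closes by 9 p.m. — met.
So (1) is not satisfied (F AND T AND T).
(i) ≥50 ft from school — fails.
(ii) insurance ≥ $500,000 — not met.
(a) = F OR F = false.
(i) ≤ 22 units — holds.
(A) age ≥ 18 — satisfied.
(B) all abutters consent — fails.
(ii): T AND F → false.
(b): T OR F → true.
(2) = F AND T = false.
(a) not (safety training) — not satisfied.
(b) not (primary residence) — holds.
So (3) is not satisfied (F AND T).
Overall: F OR F OR F → false.
Exception (hardship waiver) — not satisfied.
Result: main false OR exception false → false.

No — denied.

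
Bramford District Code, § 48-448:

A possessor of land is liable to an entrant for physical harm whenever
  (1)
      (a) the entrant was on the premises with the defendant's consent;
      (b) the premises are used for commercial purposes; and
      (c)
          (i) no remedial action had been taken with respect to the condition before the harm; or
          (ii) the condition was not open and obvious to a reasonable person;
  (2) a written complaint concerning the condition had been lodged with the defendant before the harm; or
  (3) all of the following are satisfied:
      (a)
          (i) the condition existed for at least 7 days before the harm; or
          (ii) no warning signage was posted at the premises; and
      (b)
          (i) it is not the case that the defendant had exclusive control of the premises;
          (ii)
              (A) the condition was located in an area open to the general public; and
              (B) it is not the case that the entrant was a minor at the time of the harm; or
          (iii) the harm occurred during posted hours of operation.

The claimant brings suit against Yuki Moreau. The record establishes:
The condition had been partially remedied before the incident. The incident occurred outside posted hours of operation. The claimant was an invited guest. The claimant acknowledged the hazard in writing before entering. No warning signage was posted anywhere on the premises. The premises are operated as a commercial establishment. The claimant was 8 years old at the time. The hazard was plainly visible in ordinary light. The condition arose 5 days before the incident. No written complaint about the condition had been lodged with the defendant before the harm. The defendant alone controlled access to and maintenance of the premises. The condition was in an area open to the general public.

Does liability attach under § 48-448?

(a) consent to enter — met.
(b) commercial use — met.
(i) no remedial action — not met.
(ii) not open/obvious — not satisfied.
(c): F OR F → false.
So (1) is not satisfied (T AND T AND F).
(2) complaint lodged — not satisfied.
(i) condition ≥7 days old — fails.
(ii) no signage posted — satisfied.
So (a) is satisfied (F OR T).
(i) not (exclusive control) — not met.
(A) public area — met.
(B) not (entrant a minor) — not met.
So (ii) is not satisfied (T AND F).
(iii) during posted hours — not satisfied.
(b): F OR F OR F → false.
(3) = T AND F = false.
Overall = F OR F OR F = false.

No — not liable.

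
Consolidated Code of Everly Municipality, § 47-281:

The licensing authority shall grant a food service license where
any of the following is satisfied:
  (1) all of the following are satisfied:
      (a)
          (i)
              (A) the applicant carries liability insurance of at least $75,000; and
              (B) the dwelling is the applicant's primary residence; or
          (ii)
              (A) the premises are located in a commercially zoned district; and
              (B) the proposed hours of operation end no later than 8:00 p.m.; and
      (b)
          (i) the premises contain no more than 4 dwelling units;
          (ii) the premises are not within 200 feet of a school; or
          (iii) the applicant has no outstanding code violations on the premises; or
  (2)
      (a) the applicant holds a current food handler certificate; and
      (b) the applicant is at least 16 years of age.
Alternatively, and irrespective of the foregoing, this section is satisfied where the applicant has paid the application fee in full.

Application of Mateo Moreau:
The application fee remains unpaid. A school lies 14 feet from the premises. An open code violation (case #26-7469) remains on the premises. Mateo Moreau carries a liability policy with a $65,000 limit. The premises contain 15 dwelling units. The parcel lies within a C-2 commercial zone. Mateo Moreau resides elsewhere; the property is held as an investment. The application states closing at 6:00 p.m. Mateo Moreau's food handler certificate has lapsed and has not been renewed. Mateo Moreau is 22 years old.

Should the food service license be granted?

(A) insurance ≥ $75,000 — not satisfied.
(B) primary residence — fails.
(i) = F AND F = false.
(A) commercially zoned — holds.
(B) closes by 8 p.m. — holds.
(ii): T AND T → true.
(a): F OR T → true.
(i) ≤ 4 units — fails.
(ii) ≥200 ft from school — fails.
(iii) no code violations — not met.
(b): F OR F OR F → false.
So (1) is not satisfied (T AND F).
(a) food handler cert. — not satisfied.
(b) age ≥ 16 — satisfied.
(2): F AND T → false.
Overall = F OR F = false.
Exception (fee paid) — not satisfied.
Result: main false OR exception false → false.

No — denied.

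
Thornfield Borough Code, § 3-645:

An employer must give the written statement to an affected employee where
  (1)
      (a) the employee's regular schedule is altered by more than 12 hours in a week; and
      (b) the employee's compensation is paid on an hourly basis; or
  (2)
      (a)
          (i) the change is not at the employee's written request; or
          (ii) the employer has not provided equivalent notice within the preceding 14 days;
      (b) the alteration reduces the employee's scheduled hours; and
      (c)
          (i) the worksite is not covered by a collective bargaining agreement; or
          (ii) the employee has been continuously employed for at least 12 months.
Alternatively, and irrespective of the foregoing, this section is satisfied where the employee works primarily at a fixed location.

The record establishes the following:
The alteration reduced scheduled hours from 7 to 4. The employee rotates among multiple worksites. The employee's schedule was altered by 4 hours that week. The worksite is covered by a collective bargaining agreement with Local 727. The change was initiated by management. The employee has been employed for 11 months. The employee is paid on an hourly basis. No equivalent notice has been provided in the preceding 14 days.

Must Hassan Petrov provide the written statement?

(a) schedule shift > 12h — not satisfied.
(b) hourly-paid — met.
(1) = F AND T = false.
(i) not employee-requested — holds.
(ii) no recent notice — met.
(a): T OR T → true.
(b) hours reduced — met.
(i) no CBA — not satisfied.
(ii) tenure ≥ 12 mo. — fails.
(c): F OR F → false.
(2) = T AND T AND F = false.
So Overall is not satisfied (F OR F).
Exception (fixed location) — not satisfied.
Result: main false OR exception false → false.

No — not required.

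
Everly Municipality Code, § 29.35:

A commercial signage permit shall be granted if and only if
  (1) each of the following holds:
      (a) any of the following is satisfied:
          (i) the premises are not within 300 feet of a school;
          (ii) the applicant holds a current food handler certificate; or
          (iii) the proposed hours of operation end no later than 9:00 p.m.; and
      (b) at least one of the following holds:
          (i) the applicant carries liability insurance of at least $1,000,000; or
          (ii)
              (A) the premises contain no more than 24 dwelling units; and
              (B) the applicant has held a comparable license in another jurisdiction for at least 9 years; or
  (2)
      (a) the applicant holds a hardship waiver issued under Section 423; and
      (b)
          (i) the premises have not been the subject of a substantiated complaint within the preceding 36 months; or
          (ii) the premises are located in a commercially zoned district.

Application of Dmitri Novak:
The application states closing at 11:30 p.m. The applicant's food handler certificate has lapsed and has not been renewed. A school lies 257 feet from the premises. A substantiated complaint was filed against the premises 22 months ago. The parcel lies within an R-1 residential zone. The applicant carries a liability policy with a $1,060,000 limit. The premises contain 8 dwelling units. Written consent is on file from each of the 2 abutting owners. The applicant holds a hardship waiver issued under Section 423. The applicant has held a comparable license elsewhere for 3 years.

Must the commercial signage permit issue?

No — denied.

(i) ≥300 ft from school — not met.
(ii) food handler cert. — not satisfied.
(iii) closes by 9 p.m. — fails.
(a) = F OR F OR F = false.
(i) insurance ≥ $1,000,000 — satisfied.
(A) ≤ 24 units — met.
(B) prior license ≥ 9 yr — fails.
(ii): T AND F → false.
So (b) is satisfied (T OR F).
(1): F AND T → false.
(a) hardship waiver — holds.
(i) no complaint in 36 mo. — not met.
(ii) commercially zoned — not met.
So (b) is not satisfied (F OR F).
(2): T AND F → false.
So Overall is not satisfied (F OR F).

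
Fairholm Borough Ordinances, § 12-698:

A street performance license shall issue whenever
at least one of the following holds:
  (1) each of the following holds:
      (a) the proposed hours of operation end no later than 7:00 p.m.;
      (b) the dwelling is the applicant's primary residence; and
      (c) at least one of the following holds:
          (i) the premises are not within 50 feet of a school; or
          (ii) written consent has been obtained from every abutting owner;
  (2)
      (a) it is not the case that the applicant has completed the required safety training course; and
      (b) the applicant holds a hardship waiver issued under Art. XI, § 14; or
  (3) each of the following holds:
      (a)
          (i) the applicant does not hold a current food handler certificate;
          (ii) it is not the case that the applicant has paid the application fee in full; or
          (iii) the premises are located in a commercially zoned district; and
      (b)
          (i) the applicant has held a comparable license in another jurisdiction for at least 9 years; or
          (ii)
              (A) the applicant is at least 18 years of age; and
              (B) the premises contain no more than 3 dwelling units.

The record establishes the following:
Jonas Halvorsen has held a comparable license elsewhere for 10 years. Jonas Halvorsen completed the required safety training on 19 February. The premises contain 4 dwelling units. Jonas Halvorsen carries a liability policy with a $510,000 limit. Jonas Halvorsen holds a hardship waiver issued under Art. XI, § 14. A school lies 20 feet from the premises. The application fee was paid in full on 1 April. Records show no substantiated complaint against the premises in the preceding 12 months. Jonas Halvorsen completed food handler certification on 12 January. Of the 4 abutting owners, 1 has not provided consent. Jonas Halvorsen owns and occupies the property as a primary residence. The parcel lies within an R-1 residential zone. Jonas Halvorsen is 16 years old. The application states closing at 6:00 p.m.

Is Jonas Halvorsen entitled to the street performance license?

No — denied.

(a) closes by 7 p.m. — satisfied.
(b) primary residence — met.
(i) ≥50 ft from school — not met.
(ii) all abutters consent — fails.
So (c) is not satisfied (F OR F).
So (1) is not satisfied (T AND T AND F).
(a) not (safety training) — fails.
(b) hardship waiver — met.
So (2) is not satisfied (F AND T).
(i) not (food handler cert.) — not met.
(ii) not (fee paid) — not met.
(iii) commercially zoned — not satisfied.
(a) = F OR F OR F = false.
(i) prior license ≥ 9 yr — satisfied.
(A) age ≥ 18 — fails.
(B) ≤ 3 units — not met.
So (ii) is not satisfied (F AND F).
(b) = T OR F = true.
(3): F AND T → false.
Overall: F OR F OR F → false.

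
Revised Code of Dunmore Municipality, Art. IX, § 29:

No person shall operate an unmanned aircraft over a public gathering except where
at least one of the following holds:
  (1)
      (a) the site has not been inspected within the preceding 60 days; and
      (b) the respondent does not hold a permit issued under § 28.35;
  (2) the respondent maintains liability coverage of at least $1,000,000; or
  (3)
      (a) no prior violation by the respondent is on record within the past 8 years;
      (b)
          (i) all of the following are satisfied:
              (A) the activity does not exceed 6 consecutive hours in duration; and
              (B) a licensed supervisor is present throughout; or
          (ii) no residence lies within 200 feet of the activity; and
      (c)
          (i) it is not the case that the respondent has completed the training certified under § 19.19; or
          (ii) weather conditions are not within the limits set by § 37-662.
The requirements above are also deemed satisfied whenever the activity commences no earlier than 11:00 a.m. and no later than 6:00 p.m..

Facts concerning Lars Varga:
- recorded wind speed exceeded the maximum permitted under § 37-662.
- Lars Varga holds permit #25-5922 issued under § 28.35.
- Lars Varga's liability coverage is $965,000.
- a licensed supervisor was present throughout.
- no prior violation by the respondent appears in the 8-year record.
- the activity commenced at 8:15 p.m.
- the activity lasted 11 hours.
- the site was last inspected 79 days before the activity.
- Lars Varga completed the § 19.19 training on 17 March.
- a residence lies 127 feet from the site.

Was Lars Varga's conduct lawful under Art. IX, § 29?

No — unlawful.

(a) not (site inspected) — met.
(b) not (holds permit) — fails.
(1) = T AND F = false.
(2) coverage ≥ $1,000,000 — not satisfied.
(a) no prior violation — satisfied.
(A) ≤ 6 hrs duration — not satisfied.
(B) supervisor present — satisfied.
(i) = F AND T = false.
(ii) no residence in 200 ft — not satisfied.
(b): F OR F → false.
(i) not (training certified) — not met.
(ii) not (weather ok) — holds.
(c): F OR T → true.
(3): T AND F AND T → false.
So Overall is not satisfied (F OR F OR F).
Exception (start within hours) — not satisfied.
Result: main false OR exception false → false.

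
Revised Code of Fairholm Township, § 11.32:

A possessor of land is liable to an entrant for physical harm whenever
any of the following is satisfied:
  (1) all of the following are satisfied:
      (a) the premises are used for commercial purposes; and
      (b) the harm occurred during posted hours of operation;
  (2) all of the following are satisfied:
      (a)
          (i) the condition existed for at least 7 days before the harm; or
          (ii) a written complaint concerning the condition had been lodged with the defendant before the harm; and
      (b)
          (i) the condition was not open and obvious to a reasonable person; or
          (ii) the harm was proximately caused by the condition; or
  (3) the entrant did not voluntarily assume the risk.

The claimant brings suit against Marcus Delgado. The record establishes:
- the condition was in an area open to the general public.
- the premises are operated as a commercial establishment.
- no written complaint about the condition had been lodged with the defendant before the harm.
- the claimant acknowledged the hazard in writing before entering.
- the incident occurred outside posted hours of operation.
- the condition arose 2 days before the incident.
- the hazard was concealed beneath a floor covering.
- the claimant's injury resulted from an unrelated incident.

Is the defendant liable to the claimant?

No — not liable.

(a) commercial use — satisfied.
(b) during posted hours — fails.
(1): T AND F → false.
(i) condition ≥7 days old — not satisfied.
(ii) complaint lodged — not met.
So (a) is not satisfied (F OR F).
(i) not open/obvious — satisfied.
(ii) proximate cause — not met.
So (b) is satisfied (T OR F).
So (2) is not satisfied (F AND T).
(3) no assumed risk — not satisfied.
Overall = F OR F OR F = false.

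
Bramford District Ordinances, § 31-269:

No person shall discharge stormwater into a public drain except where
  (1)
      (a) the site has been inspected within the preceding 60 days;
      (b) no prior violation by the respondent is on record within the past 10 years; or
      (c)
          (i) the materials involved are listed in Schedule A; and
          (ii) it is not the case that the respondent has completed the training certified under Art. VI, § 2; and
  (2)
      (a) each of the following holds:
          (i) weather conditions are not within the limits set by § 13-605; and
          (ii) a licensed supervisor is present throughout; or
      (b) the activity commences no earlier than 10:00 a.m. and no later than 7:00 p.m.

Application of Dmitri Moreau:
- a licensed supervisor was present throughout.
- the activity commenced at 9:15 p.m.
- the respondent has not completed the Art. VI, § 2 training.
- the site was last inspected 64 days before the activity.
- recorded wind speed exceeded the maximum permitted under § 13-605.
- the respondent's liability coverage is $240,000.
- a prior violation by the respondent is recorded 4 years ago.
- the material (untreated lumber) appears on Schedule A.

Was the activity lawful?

(a) site inspected — not met.
(b) no prior violation — not satisfied.
(i) Schedule A material — met.
(ii) not (training certified) — met.
(c): T AND T → true.
(1) = F OR F OR T = true.
(i) not (weather ok) — met.
(ii) supervisor present — holds.
(a): T AND T → true.
(b) start within hours — fails.
So (2) is satisfied (T OR F).
Overall = T AND T = true.

Yes — lawful.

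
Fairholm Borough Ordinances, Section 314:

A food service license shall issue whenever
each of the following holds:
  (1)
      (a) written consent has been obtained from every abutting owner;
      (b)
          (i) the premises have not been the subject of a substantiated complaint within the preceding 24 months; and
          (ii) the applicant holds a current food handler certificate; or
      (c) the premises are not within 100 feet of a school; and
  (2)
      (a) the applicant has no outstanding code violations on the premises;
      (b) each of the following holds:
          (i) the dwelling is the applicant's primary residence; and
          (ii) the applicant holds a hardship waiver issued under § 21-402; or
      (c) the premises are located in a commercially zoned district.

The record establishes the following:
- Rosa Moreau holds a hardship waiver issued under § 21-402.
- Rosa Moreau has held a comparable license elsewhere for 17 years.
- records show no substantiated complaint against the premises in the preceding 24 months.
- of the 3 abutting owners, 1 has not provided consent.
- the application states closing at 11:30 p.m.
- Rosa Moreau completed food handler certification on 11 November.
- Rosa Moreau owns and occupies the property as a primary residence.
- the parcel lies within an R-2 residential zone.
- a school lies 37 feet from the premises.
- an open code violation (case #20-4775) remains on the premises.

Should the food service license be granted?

Yes — granted.

(a) all abutters consent — not met.
(i) no complaint in 24 mo. — holds.
(ii) food handler cert. — satisfied.
(b): T AND T → true.
(c) ≥100 ft from school — not met.
So (1) is satisfied (F OR T OR F).
(a) no code violations — not satisfied.
(i) primary residence — holds.
(ii) hardship waiver — met.
(b) = T AND T = true.
(c) commercially zoned — fails.
(2) = F OR T OR F = true.
Overall = T AND T = true.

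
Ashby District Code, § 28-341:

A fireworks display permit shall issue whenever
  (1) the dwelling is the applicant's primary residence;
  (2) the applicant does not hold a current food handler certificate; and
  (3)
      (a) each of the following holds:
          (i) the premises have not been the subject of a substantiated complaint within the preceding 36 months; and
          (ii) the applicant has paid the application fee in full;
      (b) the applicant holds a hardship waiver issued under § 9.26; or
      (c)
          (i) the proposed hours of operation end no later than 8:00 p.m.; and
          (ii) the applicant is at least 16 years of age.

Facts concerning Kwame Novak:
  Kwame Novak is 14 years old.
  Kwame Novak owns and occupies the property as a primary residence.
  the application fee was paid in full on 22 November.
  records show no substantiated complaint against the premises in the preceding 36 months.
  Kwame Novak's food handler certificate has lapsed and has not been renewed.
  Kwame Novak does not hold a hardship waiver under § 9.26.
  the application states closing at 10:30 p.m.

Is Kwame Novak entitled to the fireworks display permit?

(1) primary residence — holds.
(2) not (food handler cert.) — met.
(i) no complaint in 36 mo. — holds.
(ii) fee paid — holds.
So (a) is satisfied (T AND T).
(b) hardship waiver — not met.
(i) closes by 8 p.m. — not satisfied.
(ii) age ≥ 16 — fails.
(c) = F AND F = false.
(3): T OR F OR F → true.
Overall = T AND T AND T = true.

Yes — granted.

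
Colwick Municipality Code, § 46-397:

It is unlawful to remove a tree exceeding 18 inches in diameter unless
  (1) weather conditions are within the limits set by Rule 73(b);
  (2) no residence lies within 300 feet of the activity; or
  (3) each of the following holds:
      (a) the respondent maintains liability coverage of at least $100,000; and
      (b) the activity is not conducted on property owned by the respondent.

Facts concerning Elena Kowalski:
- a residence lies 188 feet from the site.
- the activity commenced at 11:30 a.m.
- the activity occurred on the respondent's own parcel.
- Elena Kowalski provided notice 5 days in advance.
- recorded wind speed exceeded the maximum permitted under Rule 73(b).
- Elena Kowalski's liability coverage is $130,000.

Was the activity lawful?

(1) weather ok — not met.
(2) no residence in 300 ft — not met.
(a) coverage ≥ $100,000 — satisfied.
(b) not (own property) — not met.
So (3) is not satisfied (T AND F).
Overall = F OR F OR F = false.

No — unlawful.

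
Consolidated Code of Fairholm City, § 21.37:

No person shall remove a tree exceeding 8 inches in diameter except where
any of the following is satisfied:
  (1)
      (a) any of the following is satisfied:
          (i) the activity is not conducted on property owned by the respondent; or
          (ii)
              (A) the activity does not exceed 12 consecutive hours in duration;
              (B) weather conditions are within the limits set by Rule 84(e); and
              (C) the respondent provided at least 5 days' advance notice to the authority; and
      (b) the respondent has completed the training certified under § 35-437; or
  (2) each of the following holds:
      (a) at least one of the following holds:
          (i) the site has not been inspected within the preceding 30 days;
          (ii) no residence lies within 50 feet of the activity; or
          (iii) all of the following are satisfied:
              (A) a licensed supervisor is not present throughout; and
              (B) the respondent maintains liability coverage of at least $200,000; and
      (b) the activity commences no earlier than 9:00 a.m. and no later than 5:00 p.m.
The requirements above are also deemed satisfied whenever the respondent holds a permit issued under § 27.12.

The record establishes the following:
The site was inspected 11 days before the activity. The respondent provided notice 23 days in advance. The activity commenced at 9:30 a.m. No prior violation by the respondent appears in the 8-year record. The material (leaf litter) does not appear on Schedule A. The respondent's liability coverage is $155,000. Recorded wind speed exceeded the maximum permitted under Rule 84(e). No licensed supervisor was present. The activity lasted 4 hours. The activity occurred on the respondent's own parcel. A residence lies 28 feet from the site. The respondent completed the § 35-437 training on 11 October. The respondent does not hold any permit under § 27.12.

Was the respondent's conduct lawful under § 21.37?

(i) not (own property) — not satisfied.
(A) ≤ 12 hrs duration — satisfied.
(B) weather ok — not satisfied.
(C) ≥5 days' notice — holds.
(ii): T AND F AND T → false.
(a): F OR F → false.
(b) training certified — holds.
So (1) is not satisfied (F AND T).
(i) not (site inspected) — not satisfied.
(ii) no residence in 50 ft — not satisfied.
(A) not (supervisor present) — met.
(B) coverage ≥ $200,000 — not met.
So (iii) is not satisfied (T AND F).
So (a) is not satisfied (F OR F OR F).
(b) start within hours — satisfied.
So (2) is not satisfied (F AND T).
Overall = F OR F = false.
Exception (holds permit) — not satisfied.
Result: main false OR exception false → false.

No — unlawful.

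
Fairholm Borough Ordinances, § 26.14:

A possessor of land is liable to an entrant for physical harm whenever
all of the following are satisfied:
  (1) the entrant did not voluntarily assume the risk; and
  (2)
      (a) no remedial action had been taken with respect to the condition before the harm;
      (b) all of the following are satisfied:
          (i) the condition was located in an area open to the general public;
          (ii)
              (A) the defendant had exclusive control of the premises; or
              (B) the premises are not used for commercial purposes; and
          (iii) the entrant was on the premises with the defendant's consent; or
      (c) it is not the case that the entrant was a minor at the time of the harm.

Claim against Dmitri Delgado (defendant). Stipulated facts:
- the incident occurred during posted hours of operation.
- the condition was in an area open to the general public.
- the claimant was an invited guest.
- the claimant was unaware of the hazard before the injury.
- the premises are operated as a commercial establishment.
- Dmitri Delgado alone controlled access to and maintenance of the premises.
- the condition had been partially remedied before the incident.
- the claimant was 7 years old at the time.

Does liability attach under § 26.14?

Yes — liable.

(1) no assumed risk — satisfied.
(a) no remedial action — fails.
(i) public area — met.
(A) exclusive control — met.
(B) not (commercial use) — not satisfied.
So (ii) is satisfied (T OR F).
(iii) consent to enter — satisfied.
(b) = T AND T AND T = true.
(c) not (entrant a minor) — not satisfied.
(2): F OR T OR F → true.
So Overall is satisfied (T AND T).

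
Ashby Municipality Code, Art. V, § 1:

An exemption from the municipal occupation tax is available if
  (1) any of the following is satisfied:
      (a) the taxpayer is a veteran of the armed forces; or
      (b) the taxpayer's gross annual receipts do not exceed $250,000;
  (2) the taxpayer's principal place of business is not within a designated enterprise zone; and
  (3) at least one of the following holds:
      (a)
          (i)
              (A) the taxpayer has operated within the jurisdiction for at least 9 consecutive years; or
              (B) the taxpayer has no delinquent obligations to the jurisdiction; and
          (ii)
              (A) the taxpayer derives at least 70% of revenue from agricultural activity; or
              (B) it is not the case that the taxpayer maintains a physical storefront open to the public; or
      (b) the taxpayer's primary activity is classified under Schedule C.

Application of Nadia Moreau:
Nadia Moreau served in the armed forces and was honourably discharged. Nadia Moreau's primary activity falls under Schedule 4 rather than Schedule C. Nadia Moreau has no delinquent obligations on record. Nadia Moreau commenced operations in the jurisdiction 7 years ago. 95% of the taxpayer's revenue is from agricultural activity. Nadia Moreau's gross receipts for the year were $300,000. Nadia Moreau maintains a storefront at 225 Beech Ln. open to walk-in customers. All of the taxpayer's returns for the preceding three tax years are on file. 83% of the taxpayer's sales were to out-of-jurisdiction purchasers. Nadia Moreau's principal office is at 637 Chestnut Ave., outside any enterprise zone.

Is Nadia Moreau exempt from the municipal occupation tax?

Yes — exempt.

(a) veteran — satisfied.
(b) receipts ≤ $250,000 — fails.
(1): T OR F → true.
(2) not (in enterprise zone) — met.
(A) ≥ 9 yrs in jurisdiction — not met.
(B) no delinquency — met.
(i): F OR T → true.
(A) ≥70% agricultural — satisfied.
(B) not (has storefront) — not satisfied.
(ii) = T OR F = true.
(a) = T AND T = true.
(b) Schedule C activity — not met.
(3): T OR F → true.
Overall = T AND T AND T = true.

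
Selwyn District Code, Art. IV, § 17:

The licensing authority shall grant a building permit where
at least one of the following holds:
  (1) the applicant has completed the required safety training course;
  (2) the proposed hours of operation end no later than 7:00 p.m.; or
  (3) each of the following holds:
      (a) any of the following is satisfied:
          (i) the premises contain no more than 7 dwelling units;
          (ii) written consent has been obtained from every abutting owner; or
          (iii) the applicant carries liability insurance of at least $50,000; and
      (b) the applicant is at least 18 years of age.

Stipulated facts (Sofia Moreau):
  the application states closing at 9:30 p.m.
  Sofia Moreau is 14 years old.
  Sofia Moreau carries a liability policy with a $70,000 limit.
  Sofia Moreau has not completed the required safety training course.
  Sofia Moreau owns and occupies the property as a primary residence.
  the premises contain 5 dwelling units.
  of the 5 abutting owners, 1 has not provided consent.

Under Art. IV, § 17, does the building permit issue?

(1) safety training — fails.
(2) closes by 7 p.m. — not satisfied.
(i) ≤ 7 units — met.
(ii) all abutters consent — not satisfied.
(iii) insurance ≥ $50,000 — met.
(a) = T OR F OR T = true.
(b) age ≥ 18 — not met.
So (3) is not satisfied (T AND F).
So Overall is not satisfied (F OR F OR F).

No — denied.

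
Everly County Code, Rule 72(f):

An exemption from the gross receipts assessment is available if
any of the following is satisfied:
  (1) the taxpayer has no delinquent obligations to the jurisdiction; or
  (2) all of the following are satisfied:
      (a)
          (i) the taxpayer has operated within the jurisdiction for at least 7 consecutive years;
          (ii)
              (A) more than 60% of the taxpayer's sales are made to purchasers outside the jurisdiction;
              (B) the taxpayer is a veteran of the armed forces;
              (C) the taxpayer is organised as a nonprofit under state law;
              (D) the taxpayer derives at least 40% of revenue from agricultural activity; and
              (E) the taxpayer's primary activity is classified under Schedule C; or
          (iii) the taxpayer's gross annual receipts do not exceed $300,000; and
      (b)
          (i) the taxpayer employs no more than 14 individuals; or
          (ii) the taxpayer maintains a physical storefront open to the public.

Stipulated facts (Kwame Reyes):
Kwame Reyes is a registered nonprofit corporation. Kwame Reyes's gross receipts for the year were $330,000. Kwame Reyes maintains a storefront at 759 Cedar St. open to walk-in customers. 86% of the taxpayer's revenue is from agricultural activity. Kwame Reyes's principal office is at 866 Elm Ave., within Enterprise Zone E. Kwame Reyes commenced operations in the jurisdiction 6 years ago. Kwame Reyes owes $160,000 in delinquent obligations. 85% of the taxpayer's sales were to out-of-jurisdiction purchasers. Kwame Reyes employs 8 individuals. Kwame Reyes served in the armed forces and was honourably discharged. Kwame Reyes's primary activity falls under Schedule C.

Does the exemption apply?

Yes — exempt.

(1) no delinquency — not met.
(i) ≥ 7 yrs in jurisdiction — not satisfied.
(A) >60% out-of-jur. sales — holds.
(B) veteran — met.
(C) nonprofit — satisfied.
(D) ≥40% agricultural — holds.
(E) Schedule C activity — satisfied.
(ii) = T AND T AND T AND T AND T = true.
(iii) receipts ≤ $300,000 — not satisfied.
So (a) is satisfied (F OR T OR F).
(i) ≤ 14 employees — holds.
(ii) has storefront — met.
So (b) is satisfied (T OR T).
So (2) is satisfied (T AND T).
Overall: F OR T → true.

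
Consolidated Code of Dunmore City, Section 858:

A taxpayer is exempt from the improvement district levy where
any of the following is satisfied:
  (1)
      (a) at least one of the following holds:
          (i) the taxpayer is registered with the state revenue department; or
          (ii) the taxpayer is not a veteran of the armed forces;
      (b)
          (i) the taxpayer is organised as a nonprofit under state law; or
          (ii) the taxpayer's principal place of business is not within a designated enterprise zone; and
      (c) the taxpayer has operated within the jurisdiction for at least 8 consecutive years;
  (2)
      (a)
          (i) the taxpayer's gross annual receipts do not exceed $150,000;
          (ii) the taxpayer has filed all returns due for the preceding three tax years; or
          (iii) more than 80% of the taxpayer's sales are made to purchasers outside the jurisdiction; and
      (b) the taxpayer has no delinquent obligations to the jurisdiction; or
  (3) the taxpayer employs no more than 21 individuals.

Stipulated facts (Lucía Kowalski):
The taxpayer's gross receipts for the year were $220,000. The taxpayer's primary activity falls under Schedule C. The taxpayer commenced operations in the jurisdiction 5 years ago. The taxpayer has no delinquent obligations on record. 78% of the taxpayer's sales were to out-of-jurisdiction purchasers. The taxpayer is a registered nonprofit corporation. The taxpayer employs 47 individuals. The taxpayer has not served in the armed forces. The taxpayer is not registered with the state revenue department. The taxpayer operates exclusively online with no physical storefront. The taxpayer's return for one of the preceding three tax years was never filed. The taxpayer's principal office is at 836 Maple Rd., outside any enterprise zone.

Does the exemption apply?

(i) state-registered — not met.
(ii) not (veteran) — holds.
So (a) is satisfied (F OR T).
(i) nonprofit — met.
(ii) not (in enterprise zone) — met.
So (b) is satisfied (T OR T).
(c) ≥ 8 yrs in jurisdiction — fails.
So (1) is not satisfied (T AND T AND F).
(i) receipts ≤ $150,000 — not met.
(ii) returns current — not satisfied.
(iii) >80% out-of-jur. sales — fails.
(a): F OR F OR F → false.
(b) no delinquency — met.
So (2) is not satisfied (F AND T).
(3) ≤ 21 employees — fails.
Overall = F OR F OR F = false.

No — not exempt.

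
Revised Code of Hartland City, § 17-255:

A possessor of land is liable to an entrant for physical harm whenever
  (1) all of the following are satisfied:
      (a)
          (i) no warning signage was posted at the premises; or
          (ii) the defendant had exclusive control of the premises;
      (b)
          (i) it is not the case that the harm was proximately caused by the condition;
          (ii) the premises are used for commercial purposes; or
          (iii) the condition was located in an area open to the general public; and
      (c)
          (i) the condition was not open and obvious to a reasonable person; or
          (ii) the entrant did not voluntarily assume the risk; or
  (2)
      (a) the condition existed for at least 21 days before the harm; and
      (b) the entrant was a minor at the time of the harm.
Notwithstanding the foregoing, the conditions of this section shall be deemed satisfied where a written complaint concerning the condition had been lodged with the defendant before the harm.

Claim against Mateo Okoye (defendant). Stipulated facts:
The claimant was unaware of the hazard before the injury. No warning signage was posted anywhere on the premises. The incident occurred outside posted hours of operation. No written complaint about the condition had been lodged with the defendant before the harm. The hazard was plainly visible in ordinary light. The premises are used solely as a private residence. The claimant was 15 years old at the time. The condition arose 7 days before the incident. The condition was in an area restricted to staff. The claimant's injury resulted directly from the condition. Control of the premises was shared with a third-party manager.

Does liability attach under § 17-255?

No — not liable.

(i) no signage posted — holds.
(ii) exclusive control — not satisfied.
(a): T OR F → true.
(i) not (proximate cause) — not met.
(ii) commercial use — fails.
(iii) public area — fails.
(b) = F OR F OR F = false.
(i) not open/obvious — fails.
(ii) no assumed risk — satisfied.
(c) = F OR T = true.
(1) = T AND F AND T = false.
(a) condition ≥21 days old — fails.
(b) entrant a minor — met.
(2): F AND T → false.
Overall: F OR F → false.
Exception (complaint lodged) — not satisfied.
Result: main false OR exception false → false.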